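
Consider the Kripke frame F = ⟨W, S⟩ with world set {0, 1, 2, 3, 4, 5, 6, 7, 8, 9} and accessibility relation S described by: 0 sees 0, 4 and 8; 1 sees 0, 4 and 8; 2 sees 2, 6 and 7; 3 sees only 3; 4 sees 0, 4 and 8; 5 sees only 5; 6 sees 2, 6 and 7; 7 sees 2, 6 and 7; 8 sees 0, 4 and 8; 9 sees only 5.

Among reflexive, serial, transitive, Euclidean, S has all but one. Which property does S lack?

reflexive

Reflexive: no — 1 is not related to itself.
Serial: yes — every world has a successor (e.g. 0 S 0).
Transitive: yes — every two-step S-path is closed by a direct edge.
Euclidean: yes — any two successors of a common world are S-related.
Only reflexive fails.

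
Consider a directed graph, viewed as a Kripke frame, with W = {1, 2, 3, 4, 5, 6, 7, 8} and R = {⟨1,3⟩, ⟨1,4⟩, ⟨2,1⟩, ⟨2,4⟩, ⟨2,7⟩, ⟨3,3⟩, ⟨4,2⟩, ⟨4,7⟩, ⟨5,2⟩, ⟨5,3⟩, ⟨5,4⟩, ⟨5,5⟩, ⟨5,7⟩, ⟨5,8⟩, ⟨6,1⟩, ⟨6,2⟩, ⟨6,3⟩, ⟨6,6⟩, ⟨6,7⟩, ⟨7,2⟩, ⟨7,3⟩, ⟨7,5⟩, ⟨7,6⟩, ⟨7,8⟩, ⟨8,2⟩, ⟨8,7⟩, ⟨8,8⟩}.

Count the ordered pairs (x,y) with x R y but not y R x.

13

Enumerating: (1,3), (1,4), (2,1), (4,7), (5,2), (5,3), (5,4), (5,8), (6,1), (6,2), (6,3), (7,3), (8,2).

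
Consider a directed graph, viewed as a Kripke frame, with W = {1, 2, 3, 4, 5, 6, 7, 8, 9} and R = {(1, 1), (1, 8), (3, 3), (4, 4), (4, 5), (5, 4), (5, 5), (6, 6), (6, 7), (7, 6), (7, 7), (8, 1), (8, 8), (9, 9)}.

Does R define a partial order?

Reflexive: no — 2 is not related to itself.
Transitive: yes — every two-step R-path is closed by a direct edge.
Antisymmetric: no — 1 R 8 and 8 R 1 with 1 ≠ 8.
So R is not a partial order.

No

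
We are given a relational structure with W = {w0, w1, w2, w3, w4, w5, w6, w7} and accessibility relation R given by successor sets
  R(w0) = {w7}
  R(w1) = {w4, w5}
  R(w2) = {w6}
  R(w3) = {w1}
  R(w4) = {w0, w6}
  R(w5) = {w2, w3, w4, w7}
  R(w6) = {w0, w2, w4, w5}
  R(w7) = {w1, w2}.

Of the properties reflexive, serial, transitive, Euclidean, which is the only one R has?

serial

Reflexive: no — w0 is not related to itself.
Serial: yes — every world has a successor (e.g. w0 R w7).
Transitive: no — w0 R w7 and w7 R w1, but not w0 R w1.
Euclidean: no — w1 R w4 and w1 R w5, but not w4 R w5.
Only serial holds.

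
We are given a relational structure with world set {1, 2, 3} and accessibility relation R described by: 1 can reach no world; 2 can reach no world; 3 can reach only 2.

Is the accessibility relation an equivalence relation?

Reflexive: no — 1 is not related to itself.
Symmetric: no — 3 R 2 but not 2 R 3.
Transitive: yes — every two-step R-path is closed by a direct edge.
So R is not an equivalence relation.

No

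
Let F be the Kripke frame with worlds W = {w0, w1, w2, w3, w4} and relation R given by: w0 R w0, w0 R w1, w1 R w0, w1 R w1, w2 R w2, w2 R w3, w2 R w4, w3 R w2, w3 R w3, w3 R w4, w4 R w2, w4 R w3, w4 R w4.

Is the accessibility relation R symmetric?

Yes

Symmetric: yes — every pair in R has its reverse in R.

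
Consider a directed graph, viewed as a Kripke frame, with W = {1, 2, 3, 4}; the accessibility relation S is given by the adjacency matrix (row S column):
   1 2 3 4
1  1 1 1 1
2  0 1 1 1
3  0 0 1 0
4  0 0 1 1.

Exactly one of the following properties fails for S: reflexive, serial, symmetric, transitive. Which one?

symmetric

Reflexive: yes — every world is S-related to itself.
Serial: yes — every world has a successor (e.g. 1 S 1).
Symmetric: no — 1 S 2 but not 2 S 1.
Transitive: yes — every two-step S-path is closed by a direct edge.
Only symmetric fails.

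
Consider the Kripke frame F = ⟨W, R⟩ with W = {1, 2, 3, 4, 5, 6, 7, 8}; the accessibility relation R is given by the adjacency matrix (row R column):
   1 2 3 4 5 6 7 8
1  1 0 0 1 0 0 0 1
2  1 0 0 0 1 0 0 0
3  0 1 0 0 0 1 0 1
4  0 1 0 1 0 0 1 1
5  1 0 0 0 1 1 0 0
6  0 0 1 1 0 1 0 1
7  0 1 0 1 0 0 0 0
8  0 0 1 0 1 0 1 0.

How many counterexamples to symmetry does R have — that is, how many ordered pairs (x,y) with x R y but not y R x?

Enumerating: (1,4), (1,8), (2,1), (2,5), (3,2), (4,2), (4,8), (5,1), (5,6), (6,4), (6,8), (7,2), (8,5), (8,7).

14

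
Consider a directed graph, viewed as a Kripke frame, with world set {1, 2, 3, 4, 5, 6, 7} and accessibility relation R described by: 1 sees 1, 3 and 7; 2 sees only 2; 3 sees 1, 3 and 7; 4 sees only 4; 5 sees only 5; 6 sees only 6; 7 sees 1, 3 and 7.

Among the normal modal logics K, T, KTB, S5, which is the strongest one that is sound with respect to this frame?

Reflexive (axiom T): yes — every world is R-related to itself.
Symmetric (axiom B): yes — every pair in R has its reverse in R.
Euclidean (axiom 5): yes — any two successors of a common world are R-related.
So F validates K, T, KTB, S5. The strongest is S5.

S5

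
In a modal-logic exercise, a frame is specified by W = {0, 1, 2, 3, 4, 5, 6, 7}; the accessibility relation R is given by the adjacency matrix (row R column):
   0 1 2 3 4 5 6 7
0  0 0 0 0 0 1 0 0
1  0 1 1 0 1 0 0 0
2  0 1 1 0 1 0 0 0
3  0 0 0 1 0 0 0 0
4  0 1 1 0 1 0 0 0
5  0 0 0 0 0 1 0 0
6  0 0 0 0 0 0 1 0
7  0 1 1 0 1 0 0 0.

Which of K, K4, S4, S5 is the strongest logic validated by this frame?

K4

Transitive (axiom 4): yes — every two-step R-path is closed by a direct edge.
Reflexive (axiom T): no — 0 is not related to itself.
Euclidean (axiom 5): yes — any two successors of a common world are R-related.
So F validates K, K4; S4 would additionally require R to be reflexive. The strongest is K4.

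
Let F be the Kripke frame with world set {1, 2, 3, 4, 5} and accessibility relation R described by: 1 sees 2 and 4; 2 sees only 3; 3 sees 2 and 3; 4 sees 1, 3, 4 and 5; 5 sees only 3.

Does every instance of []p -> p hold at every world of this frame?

No

By correspondence theory, T is valid on a frame iff R is reflexive.
Reflexive: no — 1 is not related to itself.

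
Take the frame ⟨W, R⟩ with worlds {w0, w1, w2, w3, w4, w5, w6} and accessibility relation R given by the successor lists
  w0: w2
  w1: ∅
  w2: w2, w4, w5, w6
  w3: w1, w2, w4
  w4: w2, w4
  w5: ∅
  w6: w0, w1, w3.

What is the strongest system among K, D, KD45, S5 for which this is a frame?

K

Serial (axiom D): no — w1 has no R-successor.
Euclidean (axiom 5): no — w2 R w4 and w2 R w5, but not w4 R w5.
Transitive (axiom 4): no — w0 R w2 and w2 R w4, but not w0 R w4.
Reflexive (axiom T): no — w0 is not related to itself.
So F validates K; D would additionally require R to be serial. The strongest is K.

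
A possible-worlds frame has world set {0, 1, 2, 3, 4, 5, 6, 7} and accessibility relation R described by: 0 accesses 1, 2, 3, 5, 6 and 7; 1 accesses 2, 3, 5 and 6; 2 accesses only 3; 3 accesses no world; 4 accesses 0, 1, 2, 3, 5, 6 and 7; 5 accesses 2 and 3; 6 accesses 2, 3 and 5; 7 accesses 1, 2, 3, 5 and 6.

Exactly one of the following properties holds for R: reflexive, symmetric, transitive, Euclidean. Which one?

transitive

Reflexive: no — 0 is not related to itself.
Symmetric: no — 0 R 1 but not 1 R 0.
Transitive: yes — every two-step R-path is closed by a direct edge.
Euclidean: no — 0 R 1 and 0 R 7, but not 1 R 7.
Only transitive holds.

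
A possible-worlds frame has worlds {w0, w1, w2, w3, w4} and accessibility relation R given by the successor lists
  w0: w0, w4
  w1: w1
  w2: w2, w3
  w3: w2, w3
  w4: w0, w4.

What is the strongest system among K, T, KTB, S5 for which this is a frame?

S5

Reflexive (axiom T): yes — every world is R-related to itself.
Symmetric (axiom B): yes — every pair in R has its reverse in R.
Euclidean (axiom 5): yes — any two successors of a common world are R-related.
So F validates K, T, KTB, S5. The strongest is S5.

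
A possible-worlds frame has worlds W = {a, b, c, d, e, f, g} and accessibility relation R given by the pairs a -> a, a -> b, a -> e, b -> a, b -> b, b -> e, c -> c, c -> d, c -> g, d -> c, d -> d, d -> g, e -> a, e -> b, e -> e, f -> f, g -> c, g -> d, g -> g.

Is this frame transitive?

Yes

Transitive: yes — every two-step R-path is closed by a direct edge.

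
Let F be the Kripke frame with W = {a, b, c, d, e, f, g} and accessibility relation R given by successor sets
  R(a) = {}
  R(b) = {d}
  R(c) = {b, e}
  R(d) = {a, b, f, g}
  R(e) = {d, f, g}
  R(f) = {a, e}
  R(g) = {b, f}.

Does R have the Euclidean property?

No

Euclidean: no — c R b and c R e, but not b R e.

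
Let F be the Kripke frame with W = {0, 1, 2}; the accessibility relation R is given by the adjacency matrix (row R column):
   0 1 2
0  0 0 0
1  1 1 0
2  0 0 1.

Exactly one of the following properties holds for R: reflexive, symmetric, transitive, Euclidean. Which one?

Reflexive: no — 0 is not related to itself.
Symmetric: no — 1 R 0 but not 0 R 1.
Transitive: yes — every two-step R-path is closed by a direct edge.
Euclidean: no — 1 R 0 and 1 R 0, but not 0 R 0.
Only transitive holds.

transitive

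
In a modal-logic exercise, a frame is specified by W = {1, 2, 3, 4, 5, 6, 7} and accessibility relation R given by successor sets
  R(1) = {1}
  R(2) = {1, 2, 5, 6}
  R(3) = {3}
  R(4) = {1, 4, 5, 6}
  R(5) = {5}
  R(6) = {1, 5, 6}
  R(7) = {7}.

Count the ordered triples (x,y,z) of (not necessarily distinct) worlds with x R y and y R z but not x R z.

R is transitive; there are no such tuples.

0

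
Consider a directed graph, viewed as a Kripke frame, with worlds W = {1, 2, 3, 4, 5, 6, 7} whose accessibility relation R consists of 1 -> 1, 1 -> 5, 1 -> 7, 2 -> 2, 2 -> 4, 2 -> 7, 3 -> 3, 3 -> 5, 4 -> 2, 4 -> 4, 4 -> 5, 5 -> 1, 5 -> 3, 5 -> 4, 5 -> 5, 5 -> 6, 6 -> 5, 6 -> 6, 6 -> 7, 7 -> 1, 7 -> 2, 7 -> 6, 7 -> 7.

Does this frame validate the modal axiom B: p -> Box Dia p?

Axiom B corresponds to the accessibility relation being symmetric.
Symmetric: yes — every pair in R has its reverse in R.

Yes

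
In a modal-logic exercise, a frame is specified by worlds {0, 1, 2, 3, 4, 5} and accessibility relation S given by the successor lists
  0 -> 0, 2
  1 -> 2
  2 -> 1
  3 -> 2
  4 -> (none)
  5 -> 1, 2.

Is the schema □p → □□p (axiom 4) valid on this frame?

By correspondence theory, 4 is valid on a frame iff S is transitive.
Transitive: no — 0 S 2 and 2 S 1, but not 0 S 1.

No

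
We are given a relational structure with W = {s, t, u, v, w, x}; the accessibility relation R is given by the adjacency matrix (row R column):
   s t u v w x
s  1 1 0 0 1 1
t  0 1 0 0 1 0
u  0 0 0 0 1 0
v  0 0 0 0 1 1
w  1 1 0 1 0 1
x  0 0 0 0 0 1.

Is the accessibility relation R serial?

Yes

Serial: yes — every world has a successor (e.g. s R s).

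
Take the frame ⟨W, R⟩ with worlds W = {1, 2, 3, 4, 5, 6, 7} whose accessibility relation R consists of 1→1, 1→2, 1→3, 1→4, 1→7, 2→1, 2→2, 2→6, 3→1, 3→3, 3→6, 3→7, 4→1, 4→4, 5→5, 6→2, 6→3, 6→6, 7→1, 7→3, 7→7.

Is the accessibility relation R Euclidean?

No

Euclidean: no — 1 R 2 and 1 R 3, but not 2 R 3.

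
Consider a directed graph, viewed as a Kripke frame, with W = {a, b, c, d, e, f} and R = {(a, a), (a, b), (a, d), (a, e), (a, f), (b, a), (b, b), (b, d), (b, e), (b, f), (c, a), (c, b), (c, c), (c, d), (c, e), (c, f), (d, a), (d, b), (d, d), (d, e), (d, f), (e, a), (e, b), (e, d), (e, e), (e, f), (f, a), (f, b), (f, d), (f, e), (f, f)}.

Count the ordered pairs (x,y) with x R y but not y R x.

5

Enumerating: (c,a), (c,b), (c,d), (c,e), (c,f).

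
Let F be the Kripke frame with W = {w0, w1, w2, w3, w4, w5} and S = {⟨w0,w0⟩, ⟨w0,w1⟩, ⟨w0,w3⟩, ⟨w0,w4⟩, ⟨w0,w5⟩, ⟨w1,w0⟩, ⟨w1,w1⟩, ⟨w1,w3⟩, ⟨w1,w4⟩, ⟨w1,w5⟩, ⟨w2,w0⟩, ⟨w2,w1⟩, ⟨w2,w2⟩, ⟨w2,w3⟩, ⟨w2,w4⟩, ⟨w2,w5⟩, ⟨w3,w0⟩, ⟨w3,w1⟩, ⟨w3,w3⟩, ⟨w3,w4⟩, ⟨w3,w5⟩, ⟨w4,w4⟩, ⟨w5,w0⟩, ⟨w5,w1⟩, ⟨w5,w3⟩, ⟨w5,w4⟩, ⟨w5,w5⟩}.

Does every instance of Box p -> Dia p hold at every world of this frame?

Yes

Axiom D corresponds to the accessibility relation being serial.
Serial: yes — every world has a successor (e.g. w0 S w0).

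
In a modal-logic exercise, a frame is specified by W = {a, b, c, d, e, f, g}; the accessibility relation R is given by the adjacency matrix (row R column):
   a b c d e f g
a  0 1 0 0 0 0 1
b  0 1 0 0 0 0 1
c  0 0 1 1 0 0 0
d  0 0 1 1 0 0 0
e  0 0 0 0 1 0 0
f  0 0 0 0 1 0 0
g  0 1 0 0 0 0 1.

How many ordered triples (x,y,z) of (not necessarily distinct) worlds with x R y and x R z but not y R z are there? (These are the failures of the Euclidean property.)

R is Euclidean; there are no such tuples.

0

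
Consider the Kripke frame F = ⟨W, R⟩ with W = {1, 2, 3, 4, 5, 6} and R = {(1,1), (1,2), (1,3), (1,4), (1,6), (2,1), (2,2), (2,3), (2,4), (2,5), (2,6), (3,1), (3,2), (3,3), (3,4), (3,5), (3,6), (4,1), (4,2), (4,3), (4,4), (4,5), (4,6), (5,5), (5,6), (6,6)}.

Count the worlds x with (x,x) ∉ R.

0

R is reflexive; there are no such worlds.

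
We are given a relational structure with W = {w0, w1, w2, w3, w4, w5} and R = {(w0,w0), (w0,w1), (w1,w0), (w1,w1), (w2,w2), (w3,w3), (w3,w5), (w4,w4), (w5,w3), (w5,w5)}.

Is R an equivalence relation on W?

Yes

Reflexive: yes — every world is R-related to itself.
Symmetric: yes — every pair in R has its reverse in R.
Transitive: yes — every two-step R-path is closed by a direct edge.
So R is an equivalence relation.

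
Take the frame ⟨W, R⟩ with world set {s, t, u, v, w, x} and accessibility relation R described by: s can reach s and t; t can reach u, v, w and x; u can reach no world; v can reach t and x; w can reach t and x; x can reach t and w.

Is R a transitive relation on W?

No

Transitive: no — s R t and t R u, but not s R u.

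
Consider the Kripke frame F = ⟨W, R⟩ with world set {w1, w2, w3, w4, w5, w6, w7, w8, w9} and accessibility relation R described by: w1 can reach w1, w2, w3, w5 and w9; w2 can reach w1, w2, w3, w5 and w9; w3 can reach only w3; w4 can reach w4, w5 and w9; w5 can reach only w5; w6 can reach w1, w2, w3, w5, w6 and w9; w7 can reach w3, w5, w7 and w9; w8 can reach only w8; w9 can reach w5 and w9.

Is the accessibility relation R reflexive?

Reflexive: yes — every world is R-related to itself.

Yes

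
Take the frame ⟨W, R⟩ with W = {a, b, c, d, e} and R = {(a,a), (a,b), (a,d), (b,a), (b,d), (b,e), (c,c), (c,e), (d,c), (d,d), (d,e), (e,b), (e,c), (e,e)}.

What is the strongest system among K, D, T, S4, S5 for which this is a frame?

Serial (axiom D): yes — every world has a successor (e.g. a R a).
Reflexive (axiom T): no — b is not related to itself.
Transitive (axiom 4): no — a R b and b R e, but not a R e.
Euclidean (axiom 5): no — a R d and a R b, but not d R b.
So F validates K, D; T would additionally require R to be reflexive. The strongest is D.

D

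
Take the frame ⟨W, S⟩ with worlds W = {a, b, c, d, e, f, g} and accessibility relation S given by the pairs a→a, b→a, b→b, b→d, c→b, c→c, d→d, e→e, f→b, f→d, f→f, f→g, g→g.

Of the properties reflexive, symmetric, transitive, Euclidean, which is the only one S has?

Reflexive: yes — every world is S-related to itself.
Symmetric: no — b S a but not a S b.
Transitive: no — c S b and b S a, but not c S a.
Euclidean: no — b S a and b S d, but not a S d.
Only reflexive holds.

reflexive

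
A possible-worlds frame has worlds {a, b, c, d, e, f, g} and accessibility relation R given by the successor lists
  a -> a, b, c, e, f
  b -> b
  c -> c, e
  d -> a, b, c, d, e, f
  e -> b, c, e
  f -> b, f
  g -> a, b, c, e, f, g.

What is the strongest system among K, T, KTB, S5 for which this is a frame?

Reflexive (axiom T): yes — every world is R-related to itself.
Symmetric (axiom B): no — a R b but not b R a.
Euclidean (axiom 5): no — a R b and a R c, but not b R c.
So F validates K, T; KTB would additionally require R to be symmetric. The strongest is T.

T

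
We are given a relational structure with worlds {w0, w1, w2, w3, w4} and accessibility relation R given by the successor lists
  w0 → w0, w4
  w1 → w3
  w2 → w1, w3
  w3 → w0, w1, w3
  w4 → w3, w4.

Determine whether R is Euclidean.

Euclidean: no — w3 R w0 and w3 R w1, but not w0 R w1.

No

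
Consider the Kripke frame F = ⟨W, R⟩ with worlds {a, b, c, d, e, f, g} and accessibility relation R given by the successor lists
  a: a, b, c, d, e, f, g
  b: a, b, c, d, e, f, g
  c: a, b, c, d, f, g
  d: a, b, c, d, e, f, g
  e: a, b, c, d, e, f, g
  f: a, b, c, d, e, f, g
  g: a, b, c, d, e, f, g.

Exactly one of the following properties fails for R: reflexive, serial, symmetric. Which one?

Reflexive: yes — every world is R-related to itself.
Serial: yes — every world has a successor (e.g. a R a).
Symmetric: no — e R c but not c R e.
Only symmetric fails.

symmetric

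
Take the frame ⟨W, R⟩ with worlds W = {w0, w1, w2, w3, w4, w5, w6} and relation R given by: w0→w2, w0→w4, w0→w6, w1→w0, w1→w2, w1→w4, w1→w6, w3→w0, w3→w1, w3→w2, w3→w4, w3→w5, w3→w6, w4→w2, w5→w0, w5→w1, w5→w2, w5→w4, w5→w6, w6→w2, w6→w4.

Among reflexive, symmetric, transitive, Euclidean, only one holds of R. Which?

Reflexive: no — w0 is not related to itself.
Symmetric: no — w0 R w2 but not w2 R w0.
Transitive: yes — every two-step R-path is closed by a direct edge.
Euclidean: no — w0 R w2 and w0 R w4, but not w2 R w4.
Only transitive holds.

transitive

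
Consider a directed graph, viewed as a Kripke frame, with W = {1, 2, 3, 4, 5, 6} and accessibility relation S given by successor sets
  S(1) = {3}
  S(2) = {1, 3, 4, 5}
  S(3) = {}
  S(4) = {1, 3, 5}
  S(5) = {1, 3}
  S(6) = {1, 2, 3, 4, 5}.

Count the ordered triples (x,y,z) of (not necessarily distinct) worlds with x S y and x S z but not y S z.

35

Enumerating: (1,3,3), (2,1,1), (2,1,4), (2,1,5), (2,3,1), (2,3,3), (2,3,4), (2,3,5), (2,4,4), (2,5,4), (2,5,5), (4,1,1), … and 23 more.
Total: 35.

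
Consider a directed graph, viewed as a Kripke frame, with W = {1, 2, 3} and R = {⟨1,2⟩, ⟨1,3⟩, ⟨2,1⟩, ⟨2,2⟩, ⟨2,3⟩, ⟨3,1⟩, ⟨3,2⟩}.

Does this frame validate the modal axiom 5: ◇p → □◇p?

By correspondence theory, 5 is valid on a frame iff R is Euclidean.
Euclidean: no — 1 R 3 and 1 R 3, but not 3 R 3.

No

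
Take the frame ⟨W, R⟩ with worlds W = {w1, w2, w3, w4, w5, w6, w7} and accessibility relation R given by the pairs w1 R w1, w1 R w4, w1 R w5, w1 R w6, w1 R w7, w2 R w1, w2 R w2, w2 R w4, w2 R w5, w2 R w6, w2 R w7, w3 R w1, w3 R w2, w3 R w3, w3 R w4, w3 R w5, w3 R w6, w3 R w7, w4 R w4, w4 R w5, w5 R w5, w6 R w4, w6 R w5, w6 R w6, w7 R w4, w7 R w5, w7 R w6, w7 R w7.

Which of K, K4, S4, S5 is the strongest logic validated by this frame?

Transitive (axiom 4): yes — every two-step R-path is closed by a direct edge.
Reflexive (axiom T): yes — every world is R-related to itself.
Euclidean (axiom 5): no — w1 R w4 and w1 R w6, but not w4 R w6.
So F validates K, K4, S4; S5 would additionally require R to be Euclidean. The strongest is S4.

S4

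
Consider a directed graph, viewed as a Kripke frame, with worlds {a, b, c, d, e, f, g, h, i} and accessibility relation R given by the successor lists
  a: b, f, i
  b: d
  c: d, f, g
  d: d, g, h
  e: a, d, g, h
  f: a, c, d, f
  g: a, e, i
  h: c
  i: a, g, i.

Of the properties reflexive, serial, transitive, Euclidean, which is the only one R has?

Reflexive: no — a is not related to itself.
Serial: yes — every world has a successor (e.g. a R b).
Transitive: no — a R b and b R d, but not a R d.
Euclidean: no — a R b and a R f, but not b R f.
Only serial holds.

serial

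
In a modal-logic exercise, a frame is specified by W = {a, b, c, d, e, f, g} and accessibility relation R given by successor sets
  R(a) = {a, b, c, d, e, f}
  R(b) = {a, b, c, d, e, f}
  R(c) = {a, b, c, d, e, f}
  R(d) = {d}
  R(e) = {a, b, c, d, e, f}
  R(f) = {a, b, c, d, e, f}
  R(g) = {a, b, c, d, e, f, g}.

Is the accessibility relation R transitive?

Yes

Transitive: yes — every two-step R-path is closed by a direct edge.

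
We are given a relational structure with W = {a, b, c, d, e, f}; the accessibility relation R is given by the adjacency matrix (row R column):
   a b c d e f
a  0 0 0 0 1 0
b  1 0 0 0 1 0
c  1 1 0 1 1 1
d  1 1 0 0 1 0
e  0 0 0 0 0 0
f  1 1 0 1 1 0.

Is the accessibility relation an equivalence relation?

No

Reflexive: no — a is not related to itself.
Symmetric: no — a R e but not e R a.
Transitive: yes — every two-step R-path is closed by a direct edge.
So R is not an equivalence relation.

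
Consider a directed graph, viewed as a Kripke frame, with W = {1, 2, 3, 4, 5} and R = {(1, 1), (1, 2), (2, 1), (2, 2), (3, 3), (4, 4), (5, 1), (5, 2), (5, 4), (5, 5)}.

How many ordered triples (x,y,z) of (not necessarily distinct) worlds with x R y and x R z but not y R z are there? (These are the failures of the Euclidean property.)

Enumerating: (5,1,4), (5,1,5), (5,2,4), (5,2,5), (5,4,1), (5,4,2), (5,4,5).

7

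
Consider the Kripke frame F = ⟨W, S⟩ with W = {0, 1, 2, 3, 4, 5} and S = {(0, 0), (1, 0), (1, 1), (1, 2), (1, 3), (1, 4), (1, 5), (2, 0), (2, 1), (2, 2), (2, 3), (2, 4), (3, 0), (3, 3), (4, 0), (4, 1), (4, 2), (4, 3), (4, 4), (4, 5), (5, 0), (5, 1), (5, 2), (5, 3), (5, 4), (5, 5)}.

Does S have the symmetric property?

No

Symmetric: no — 1 S 0 but not 0 S 1.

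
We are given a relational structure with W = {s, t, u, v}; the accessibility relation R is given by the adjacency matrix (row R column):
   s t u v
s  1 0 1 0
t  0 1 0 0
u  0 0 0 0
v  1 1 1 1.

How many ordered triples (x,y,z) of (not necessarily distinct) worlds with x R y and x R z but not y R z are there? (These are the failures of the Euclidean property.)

Enumerating: (s,u,s), (s,u,u), (v,s,t), (v,s,v), (v,t,s), (v,t,u), (v,t,v), (v,u,s), (v,u,t), (v,u,u), (v,u,v).

11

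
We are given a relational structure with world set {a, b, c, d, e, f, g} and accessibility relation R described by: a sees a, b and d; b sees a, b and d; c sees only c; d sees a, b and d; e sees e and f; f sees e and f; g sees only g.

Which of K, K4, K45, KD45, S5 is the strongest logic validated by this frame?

S5

Transitive (axiom 4): yes — every two-step R-path is closed by a direct edge.
Euclidean (axiom 5): yes — any two successors of a common world are R-related.
Serial (axiom D): yes — every world has a successor (e.g. a R a).
Reflexive (axiom T): yes — every world is R-related to itself.
So F validates K, K4, K45, KD45, S5. The strongest is S5.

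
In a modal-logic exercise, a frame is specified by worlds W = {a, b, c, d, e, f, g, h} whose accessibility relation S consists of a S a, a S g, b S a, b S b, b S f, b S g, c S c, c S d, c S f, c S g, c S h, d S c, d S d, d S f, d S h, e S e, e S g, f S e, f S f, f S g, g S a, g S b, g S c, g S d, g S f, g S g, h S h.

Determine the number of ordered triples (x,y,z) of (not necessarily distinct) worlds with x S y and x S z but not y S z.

Enumerating: (b,a,b), (b,a,f), (b,f,a), (b,f,b), (c,d,g), (c,f,c), (c,f,d), (c,f,h), (c,g,h), (c,h,c), (c,h,d), (c,h,f), … and 25 more.
Total: 37.

37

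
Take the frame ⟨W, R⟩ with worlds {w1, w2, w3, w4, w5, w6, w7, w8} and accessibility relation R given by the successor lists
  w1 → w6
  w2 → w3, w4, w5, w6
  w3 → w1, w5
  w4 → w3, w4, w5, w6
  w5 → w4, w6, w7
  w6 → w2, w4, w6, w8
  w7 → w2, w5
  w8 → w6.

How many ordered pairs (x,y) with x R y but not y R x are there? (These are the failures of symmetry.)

Enumerating: (w1,w6), (w2,w3), (w2,w4), (w2,w5), (w3,w1), (w3,w5), (w4,w3), (w5,w6), (w7,w2).

9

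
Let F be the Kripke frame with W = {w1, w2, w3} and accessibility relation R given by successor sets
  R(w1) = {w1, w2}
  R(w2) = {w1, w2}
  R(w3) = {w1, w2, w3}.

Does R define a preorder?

Yes

Reflexive: yes — every world is R-related to itself.
Transitive: yes — every two-step R-path is closed by a direct edge.
So R is a preorder.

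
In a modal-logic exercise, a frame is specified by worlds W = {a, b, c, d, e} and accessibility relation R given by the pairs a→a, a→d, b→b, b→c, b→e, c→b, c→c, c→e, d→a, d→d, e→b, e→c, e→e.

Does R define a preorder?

Reflexive: yes — every world is R-related to itself.
Transitive: yes — every two-step R-path is closed by a direct edge.
So R is a preorder.

Yes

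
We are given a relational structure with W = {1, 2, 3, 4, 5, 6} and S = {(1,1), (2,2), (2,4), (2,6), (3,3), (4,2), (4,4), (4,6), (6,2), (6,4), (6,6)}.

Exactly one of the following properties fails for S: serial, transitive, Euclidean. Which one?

Serial: no — 5 has no S-successor.
Transitive: yes — every two-step S-path is closed by a direct edge.
Euclidean: yes — any two successors of a common world are S-related.
Only serial fails.

serial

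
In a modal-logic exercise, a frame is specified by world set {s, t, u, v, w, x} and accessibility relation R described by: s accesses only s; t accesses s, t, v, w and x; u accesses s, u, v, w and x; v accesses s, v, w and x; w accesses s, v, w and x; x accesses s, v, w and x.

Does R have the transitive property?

Yes

Transitive: yes — every two-step R-path is closed by a direct edge.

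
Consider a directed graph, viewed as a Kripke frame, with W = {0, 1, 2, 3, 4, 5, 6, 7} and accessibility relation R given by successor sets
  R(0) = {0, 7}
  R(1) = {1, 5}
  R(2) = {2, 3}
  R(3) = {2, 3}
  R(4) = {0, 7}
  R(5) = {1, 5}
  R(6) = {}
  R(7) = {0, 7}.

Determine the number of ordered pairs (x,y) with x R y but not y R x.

Enumerating: (4,0), (4,7).

2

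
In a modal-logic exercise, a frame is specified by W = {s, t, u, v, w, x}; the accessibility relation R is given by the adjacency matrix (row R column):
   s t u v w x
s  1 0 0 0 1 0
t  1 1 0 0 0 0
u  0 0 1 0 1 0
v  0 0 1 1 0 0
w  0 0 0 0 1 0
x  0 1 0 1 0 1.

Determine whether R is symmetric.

No

Symmetric: no — s R w but not w R s.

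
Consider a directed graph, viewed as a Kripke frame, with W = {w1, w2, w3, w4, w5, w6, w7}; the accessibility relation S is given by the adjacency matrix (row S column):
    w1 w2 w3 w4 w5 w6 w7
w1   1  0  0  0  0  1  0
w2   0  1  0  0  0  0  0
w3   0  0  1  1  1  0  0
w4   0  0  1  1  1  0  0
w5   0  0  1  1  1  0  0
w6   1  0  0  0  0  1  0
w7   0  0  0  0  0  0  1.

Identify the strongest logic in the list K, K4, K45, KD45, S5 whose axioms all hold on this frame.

Transitive (axiom 4): yes — every two-step S-path is closed by a direct edge.
Euclidean (axiom 5): yes — any two successors of a common world are S-related.
Serial (axiom D): yes — every world has a successor (e.g. w1 S w1).
Reflexive (axiom T): yes — every world is S-related to itself.
So F validates K, K4, K45, KD45, S5. The strongest is S5.

S5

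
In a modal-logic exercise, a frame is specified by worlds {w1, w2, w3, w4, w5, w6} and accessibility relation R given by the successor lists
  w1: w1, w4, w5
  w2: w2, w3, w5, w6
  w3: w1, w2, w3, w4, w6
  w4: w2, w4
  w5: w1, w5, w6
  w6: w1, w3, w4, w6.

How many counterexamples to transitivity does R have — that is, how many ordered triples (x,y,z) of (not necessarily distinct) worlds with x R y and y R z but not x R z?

18

Enumerating: (w1,w4,w2), (w1,w5,w6), (w2,w3,w1), (w2,w3,w4), (w2,w5,w1), (w2,w6,w1), (w2,w6,w4), (w3,w1,w5), (w3,w2,w5), (w4,w2,w3), (w4,w2,w5), (w4,w2,w6), (w5,w1,w4), (w5,w6,w3), (w5,w6,w4), (w6,w1,w5), (w6,w3,w2), (w6,w4,w2).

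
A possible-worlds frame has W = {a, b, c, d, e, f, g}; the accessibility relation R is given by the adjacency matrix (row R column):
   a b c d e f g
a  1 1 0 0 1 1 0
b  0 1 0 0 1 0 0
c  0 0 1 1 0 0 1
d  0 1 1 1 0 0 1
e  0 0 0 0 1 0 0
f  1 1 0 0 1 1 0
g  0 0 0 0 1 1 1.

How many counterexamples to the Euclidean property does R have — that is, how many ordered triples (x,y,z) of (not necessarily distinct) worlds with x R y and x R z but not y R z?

23

Enumerating: (a,b,a), (a,b,f), (a,e,a), (a,e,b), (a,e,f), (b,e,b), (c,g,c), (c,g,d), (d,b,c), (d,b,d), (d,b,g), (d,c,b), … and 11 more.
Total: 23.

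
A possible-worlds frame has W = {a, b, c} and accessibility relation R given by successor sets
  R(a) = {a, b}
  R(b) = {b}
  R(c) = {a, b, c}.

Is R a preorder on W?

Reflexive: yes — every world is R-related to itself.
Transitive: yes — every two-step R-path is closed by a direct edge.
So R is a preorder.

Yes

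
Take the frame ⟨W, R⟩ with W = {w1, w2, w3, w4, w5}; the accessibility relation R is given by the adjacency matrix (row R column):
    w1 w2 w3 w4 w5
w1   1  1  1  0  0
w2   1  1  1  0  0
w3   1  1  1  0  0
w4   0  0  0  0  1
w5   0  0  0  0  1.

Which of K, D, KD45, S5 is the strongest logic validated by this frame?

KD45

Serial (axiom D): yes — every world has a successor (e.g. w1 R w1).
Euclidean (axiom 5): yes — any two successors of a common world are R-related.
Transitive (axiom 4): yes — every two-step R-path is closed by a direct edge.
Reflexive (axiom T): no — w4 is not related to itself.
So F validates K, D, KD45; S5 would additionally require R to be reflexive. The strongest is KD45.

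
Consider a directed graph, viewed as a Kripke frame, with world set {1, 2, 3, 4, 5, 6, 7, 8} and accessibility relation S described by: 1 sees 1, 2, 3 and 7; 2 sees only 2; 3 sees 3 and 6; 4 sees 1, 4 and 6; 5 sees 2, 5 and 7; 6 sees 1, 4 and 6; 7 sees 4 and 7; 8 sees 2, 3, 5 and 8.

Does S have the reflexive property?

Yes

Reflexive: yes — every world is S-related to itself.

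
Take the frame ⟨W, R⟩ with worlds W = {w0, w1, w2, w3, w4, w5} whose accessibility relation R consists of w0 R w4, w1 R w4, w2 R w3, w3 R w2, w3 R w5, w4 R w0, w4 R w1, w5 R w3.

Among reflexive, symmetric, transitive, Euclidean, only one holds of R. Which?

symmetric

Reflexive: no — w0 is not related to itself.
Symmetric: yes — every pair in R has its reverse in R.
Transitive: no — w0 R w4 and w4 R w1, but not w0 R w1.
Euclidean: no — w3 R w2 and w3 R w5, but not w2 R w5.
Only symmetric holds.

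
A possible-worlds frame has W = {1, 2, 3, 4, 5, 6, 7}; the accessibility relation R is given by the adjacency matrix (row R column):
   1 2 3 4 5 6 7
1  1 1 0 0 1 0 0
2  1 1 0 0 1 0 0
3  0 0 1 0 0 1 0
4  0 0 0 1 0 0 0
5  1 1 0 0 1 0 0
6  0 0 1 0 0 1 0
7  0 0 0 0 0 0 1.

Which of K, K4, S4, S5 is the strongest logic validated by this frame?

S5

Transitive (axiom 4): yes — every two-step R-path is closed by a direct edge.
Reflexive (axiom T): yes — every world is R-related to itself.
Euclidean (axiom 5): yes — any two successors of a common world are R-related.
So F validates K, K4, S4, S5. The strongest is S5.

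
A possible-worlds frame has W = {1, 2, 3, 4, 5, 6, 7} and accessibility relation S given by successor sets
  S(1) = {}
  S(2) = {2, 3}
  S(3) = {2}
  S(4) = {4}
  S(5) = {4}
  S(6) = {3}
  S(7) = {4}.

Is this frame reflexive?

No

Reflexive: no — 1 is not related to itself.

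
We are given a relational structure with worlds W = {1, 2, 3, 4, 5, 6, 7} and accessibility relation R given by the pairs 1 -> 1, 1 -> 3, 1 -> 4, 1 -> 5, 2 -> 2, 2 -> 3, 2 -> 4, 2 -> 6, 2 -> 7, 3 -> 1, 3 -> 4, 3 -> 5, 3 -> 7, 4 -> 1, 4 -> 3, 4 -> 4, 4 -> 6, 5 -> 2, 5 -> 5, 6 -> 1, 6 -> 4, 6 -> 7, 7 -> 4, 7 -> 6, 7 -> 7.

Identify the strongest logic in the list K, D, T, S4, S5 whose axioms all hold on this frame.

D

Serial (axiom D): yes — every world has a successor (e.g. 1 R 1).
Reflexive (axiom T): no — 3 is not related to itself.
Transitive (axiom 4): no — 1 R 3 and 3 R 7, but not 1 R 7.
Euclidean (axiom 5): no — 1 R 4 and 1 R 5, but not 4 R 5.
So F validates K, D; T would additionally require R to be reflexive. The strongest is D.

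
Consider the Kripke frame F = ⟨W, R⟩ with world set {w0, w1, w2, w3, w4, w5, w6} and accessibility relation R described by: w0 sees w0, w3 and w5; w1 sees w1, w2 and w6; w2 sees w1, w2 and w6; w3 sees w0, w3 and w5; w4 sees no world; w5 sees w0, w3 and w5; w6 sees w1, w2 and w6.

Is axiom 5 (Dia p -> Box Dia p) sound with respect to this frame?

Axiom 5 corresponds to the accessibility relation being Euclidean.
Euclidean: yes — any two successors of a common world are R-related.

Yes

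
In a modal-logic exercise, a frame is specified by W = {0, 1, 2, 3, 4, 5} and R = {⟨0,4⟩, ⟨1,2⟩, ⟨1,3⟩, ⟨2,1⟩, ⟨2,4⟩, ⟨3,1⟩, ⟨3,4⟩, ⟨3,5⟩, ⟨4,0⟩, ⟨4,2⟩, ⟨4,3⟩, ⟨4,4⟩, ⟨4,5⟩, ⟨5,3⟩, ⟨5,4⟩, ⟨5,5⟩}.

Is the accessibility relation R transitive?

No

Transitive: no — 0 R 4 and 4 R 2, but not 0 R 2.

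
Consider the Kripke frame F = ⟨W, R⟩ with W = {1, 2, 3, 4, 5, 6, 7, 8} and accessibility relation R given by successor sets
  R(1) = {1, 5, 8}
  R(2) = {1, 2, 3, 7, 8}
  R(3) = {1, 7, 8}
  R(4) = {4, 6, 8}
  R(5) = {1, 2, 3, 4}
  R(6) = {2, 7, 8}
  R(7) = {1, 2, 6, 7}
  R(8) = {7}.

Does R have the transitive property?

Transitive: no — 1 R 5 and 5 R 2, but not 1 R 2.

No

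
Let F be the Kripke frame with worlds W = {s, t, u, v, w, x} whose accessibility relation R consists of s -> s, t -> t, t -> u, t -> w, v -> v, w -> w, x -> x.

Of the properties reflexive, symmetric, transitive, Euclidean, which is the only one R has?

transitive

Reflexive: no — u is not related to itself.
Symmetric: no — t R u but not u R t.
Transitive: yes — every two-step R-path is closed by a direct edge.
Euclidean: no — t R u and t R w, but not u R w.
Only transitive holds.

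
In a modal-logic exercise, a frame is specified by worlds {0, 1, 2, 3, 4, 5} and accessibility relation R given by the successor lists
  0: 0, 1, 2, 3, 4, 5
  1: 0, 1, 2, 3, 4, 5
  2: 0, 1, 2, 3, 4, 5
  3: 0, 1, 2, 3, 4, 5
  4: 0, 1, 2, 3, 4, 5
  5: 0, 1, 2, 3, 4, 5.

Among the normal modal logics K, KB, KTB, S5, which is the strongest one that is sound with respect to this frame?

S5

Symmetric (axiom B): yes — every pair in R has its reverse in R.
Reflexive (axiom T): yes — every world is R-related to itself.
Euclidean (axiom 5): yes — any two successors of a common world are R-related.
So F validates K, KB, KTB, S5. The strongest is S5.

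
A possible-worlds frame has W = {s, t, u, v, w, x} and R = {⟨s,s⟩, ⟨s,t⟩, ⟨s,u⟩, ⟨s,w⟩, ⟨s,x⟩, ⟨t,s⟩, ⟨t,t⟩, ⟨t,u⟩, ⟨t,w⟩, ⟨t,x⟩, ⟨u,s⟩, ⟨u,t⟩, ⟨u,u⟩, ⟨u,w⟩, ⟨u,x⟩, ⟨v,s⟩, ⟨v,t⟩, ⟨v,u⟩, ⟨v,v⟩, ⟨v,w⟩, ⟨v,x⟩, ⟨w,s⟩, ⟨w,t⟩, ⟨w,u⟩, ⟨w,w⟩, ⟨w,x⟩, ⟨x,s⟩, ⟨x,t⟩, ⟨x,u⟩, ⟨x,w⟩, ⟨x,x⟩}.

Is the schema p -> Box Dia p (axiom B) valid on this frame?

Axiom B corresponds to the accessibility relation being symmetric.
Symmetric: no — v R s but not s R v.

No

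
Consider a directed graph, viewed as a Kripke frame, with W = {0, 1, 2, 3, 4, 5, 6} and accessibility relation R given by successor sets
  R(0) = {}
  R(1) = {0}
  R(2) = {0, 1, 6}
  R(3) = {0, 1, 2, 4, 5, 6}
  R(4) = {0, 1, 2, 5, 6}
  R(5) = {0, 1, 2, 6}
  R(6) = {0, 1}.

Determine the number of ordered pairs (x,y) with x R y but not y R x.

21

Enumerating: (1,0), (2,0), (2,1), (2,6), (3,0), (3,1), (3,2), (3,4), (3,5), (3,6), (4,0), (4,1), … and 9 more.
Total: 21.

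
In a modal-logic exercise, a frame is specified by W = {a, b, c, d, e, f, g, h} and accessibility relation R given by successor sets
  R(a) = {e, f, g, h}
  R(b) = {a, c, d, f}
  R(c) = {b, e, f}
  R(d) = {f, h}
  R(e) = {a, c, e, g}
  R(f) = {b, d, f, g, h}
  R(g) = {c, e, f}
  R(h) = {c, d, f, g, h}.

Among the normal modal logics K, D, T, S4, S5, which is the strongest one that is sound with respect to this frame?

D

Serial (axiom D): yes — every world has a successor (e.g. a R e).
Reflexive (axiom T): no — a is not related to itself.
Transitive (axiom 4): no — a R e and e R c, but not a R c.
Euclidean (axiom 5): no — a R e and a R f, but not e R f.
So F validates K, D; T would additionally require R to be reflexive. The strongest is D.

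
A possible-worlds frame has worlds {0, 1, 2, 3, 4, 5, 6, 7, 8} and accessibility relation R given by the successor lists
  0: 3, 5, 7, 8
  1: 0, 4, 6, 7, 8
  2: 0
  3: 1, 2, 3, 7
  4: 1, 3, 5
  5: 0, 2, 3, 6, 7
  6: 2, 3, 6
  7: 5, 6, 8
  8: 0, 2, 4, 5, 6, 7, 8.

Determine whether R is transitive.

Transitive: no — 0 R 3 and 3 R 1, but not 0 R 1.

No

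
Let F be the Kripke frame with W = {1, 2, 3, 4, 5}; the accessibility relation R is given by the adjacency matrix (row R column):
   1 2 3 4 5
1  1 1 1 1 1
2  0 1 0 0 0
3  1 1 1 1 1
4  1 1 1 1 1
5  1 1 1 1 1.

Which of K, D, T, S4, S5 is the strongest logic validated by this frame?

S4

Serial (axiom D): yes — every world has a successor (e.g. 1 R 1).
Reflexive (axiom T): yes — every world is R-related to itself.
Transitive (axiom 4): yes — every two-step R-path is closed by a direct edge.
Euclidean (axiom 5): no — 1 R 2 and 1 R 3, but not 2 R 3.
So F validates K, D, T, S4; S5 would additionally require R to be Euclidean. The strongest is S4.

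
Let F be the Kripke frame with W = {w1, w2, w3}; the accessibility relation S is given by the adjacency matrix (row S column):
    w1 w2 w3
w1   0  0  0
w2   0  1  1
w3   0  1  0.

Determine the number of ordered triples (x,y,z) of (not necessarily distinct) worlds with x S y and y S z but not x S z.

Enumerating: (w3,w2,w3).

1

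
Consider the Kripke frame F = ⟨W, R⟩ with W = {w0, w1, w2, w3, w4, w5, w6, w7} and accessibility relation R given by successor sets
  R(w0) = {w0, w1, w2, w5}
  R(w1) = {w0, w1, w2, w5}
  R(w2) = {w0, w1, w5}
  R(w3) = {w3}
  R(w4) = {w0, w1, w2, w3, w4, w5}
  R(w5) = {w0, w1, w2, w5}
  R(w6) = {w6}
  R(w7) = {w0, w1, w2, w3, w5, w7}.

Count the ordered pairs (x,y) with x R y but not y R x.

10

Enumerating: (w4,w0), (w4,w1), (w4,w2), (w4,w3), (w4,w5), (w7,w0), (w7,w1), (w7,w2), (w7,w3), (w7,w5).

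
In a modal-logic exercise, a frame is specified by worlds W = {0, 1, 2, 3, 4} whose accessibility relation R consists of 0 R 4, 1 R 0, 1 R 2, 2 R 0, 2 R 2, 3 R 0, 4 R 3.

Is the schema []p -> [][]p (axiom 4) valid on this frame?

Axiom 4 corresponds to the accessibility relation being transitive.
Transitive: no — 0 R 4 and 4 R 3, but not 0 R 3.

No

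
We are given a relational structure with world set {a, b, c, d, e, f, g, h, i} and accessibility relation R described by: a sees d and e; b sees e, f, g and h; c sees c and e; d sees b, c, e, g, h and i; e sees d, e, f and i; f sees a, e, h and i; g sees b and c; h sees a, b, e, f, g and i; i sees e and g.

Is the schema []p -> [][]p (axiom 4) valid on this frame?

By correspondence theory, 4 is valid on a frame iff R is transitive.
Transitive: no — a R d and d R b, but not a R b.

No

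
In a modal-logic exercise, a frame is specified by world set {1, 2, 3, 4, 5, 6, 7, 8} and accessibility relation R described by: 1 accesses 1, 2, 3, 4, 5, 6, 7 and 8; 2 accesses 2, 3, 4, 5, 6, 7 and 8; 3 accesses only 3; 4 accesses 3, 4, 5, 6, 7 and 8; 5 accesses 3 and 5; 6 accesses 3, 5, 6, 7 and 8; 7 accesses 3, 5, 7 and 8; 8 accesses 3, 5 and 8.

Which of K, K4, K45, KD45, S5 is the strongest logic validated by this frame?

K4

Transitive (axiom 4): yes — every two-step R-path is closed by a direct edge.
Euclidean (axiom 5): no — 1 R 3 and 1 R 2, but not 3 R 2.
Serial (axiom D): yes — every world has a successor (e.g. 1 R 1).
Reflexive (axiom T): yes — every world is R-related to itself.
So F validates K, K4; K45 would additionally require R to be Euclidean. The strongest is K4.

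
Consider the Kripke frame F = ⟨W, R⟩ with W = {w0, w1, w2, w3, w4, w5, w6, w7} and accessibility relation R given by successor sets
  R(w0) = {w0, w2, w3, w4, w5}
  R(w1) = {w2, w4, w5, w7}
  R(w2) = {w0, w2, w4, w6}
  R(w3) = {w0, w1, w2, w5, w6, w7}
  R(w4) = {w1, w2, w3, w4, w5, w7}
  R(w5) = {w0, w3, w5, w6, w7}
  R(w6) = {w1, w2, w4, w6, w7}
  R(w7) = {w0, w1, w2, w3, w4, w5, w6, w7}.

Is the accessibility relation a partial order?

No

Reflexive: no — w1 is not related to itself.
Transitive: no — w0 R w2 and w2 R w6, but not w0 R w6.
Antisymmetric: no — w0 R w2 and w2 R w0 with w0 ≠ w2.
So R is not a partial order.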